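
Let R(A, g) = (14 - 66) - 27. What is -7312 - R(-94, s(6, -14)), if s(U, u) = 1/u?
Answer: -7233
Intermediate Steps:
R(A, g) = -79 (R(A, g) = -52 - 27 = -79)
-7312 - R(-94, s(6, -14)) = -7312 - 1*(-79) = -7312 + 79 = -7233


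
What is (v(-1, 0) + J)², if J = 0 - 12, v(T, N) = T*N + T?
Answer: 169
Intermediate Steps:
v(T, N) = T + N*T (v(T, N) = N*T + T = T + N*T)
J = -12
(v(-1, 0) + J)² = (-(1 + 0) - 12)² = (-1*1 - 12)² = (-1 - 12)² = (-13)² = 169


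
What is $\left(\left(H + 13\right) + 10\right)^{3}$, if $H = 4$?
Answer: $19683$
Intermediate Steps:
$\left(\left(H + 13\right) + 10\right)^{3} = \left(\left(4 + 13\right) + 10\right)^{3} = \left(17 + 10\right)^{3} = 27^{3} = 19683$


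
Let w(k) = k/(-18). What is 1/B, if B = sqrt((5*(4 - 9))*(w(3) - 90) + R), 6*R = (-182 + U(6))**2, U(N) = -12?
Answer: sqrt(306966)/51161 ≈ 0.010829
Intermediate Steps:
w(k) = -k/18 (w(k) = k*(-1/18) = -k/18)
R = 18818/3 (R = (-182 - 12)**2/6 = (1/6)*(-194)**2 = (1/6)*37636 = 18818/3 ≈ 6272.7)
B = sqrt(306966)/6 (B = sqrt((5*(4 - 9))*(-1/18*3 - 90) + 18818/3) = sqrt((5*(-5))*(-1/6 - 90) + 18818/3) = sqrt(-25*(-541/6) + 18818/3) = sqrt(13525/6 + 18818/3) = sqrt(51161/6) = sqrt(306966)/6 ≈ 92.341)
1/B = 1/(sqrt(306966)/6) = sqrt(306966)/51161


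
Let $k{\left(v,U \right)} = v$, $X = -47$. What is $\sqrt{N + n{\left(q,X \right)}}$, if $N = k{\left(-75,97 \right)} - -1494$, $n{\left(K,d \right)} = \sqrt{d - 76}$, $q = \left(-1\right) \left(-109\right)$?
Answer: $\sqrt{1419 + i \sqrt{123}} \approx 37.67 + 0.1472 i$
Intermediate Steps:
$q = 109$
$n{\left(K,d \right)} = \sqrt{-76 + d}$
$N = 1419$ ($N = -75 - -1494 = -75 + 1494 = 1419$)
$\sqrt{N + n{\left(q,X \right)}} = \sqrt{1419 + \sqrt{-76 - 47}} = \sqrt{1419 + \sqrt{-123}} = \sqrt{1419 + i \sqrt{123}}$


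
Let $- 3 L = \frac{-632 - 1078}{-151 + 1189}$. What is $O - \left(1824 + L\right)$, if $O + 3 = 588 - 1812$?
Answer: $- \frac{527918}{173} \approx -3051.6$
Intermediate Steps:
$L = \frac{95}{173}$ ($L = - \frac{\left(-632 - 1078\right) \frac{1}{-151 + 1189}}{3} = - \frac{\left(-1710\right) \frac{1}{1038}}{3} = \left(- \frac{1}{3}\right) \left(- \frac{285}{173}\right) = \frac{95}{173} \approx 0.54913$)
$O = -1227$ ($O = -3 + \left(588 - 1812\right) = -3 - 1224 = -1227$)
$O - \left(1824 + L\right) = -1227 - \frac{315647}{173} = - \frac{527918}{173}$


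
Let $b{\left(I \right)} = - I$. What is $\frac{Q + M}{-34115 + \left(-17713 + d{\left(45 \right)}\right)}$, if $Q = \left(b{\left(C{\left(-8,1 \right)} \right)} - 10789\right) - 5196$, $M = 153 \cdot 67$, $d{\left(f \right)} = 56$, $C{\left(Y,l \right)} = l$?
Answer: $\frac{5735}{51772} \approx 0.11077$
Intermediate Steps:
$M = 10251$
$Q = -15986$ ($Q = \left(\left(-1\right) 1 - 10789\right) - 5196 = \left(-1 - 10789\right) - 5196 = -10790 - 5196 = -15986$)
$\frac{Q + M}{-34115 + \left(-17713 + d{\left(45 \right)}\right)} = \frac{-15986 + 10251}{-34115 + \left(-17713 + 56\right)} = - \frac{5735}{-34115 - 17657} = - \frac{5735}{-51772} = \left(-5735\right) \left(- \frac{1}{51772}\right) = \frac{5735}{51772}$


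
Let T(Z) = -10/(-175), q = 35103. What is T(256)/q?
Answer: 2/1228605 ≈ 1.6279e-6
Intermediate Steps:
T(Z) = 2/35 (T(Z) = -10*(-1/175) = 2/35)
T(256)/q = (2/35)/35103 = (2/35)*(1/35103) = 2/1228605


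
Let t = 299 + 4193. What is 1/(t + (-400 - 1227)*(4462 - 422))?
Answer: -1/6568588 ≈ -1.5224e-7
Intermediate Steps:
t = 4492
1/(t + (-400 - 1227)*(4462 - 422)) = 1/(4492 + (-400 - 1227)*(4462 - 422)) = 1/(4492 - 1627*4040) = 1/(4492 - 6573080) = 1/(-6568588) = -1/6568588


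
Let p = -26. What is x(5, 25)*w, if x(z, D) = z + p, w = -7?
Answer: 147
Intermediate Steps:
x(z, D) = -26 + z (x(z, D) = z - 26 = -26 + z)
x(5, 25)*w = (-26 + 5)*(-7) = -21*(-7) = 147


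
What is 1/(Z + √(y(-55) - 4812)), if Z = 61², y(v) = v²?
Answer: 3721/13847628 - I*√1787/13847628 ≈ 0.00026871 - 3.0527e-6*I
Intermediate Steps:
Z = 3721
1/(Z + √(y(-55) - 4812)) = 1/(3721 + √((-55)² - 4812)) = 1/(3721 + √(3025 - 4812)) = 1/(3721 + √(-1787)) = 1/(3721 + I*√1787)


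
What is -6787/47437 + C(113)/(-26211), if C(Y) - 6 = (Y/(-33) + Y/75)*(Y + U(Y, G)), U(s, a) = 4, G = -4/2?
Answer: -15357456233/113975693975 ≈ -0.13474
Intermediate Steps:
G = -2 (G = -4*½ = -2)
C(Y) = 6 - 14*Y*(4 + Y)/825 (C(Y) = 6 + (Y/(-33) + Y/75)*(Y + 4) = 6 + (Y*(-1/33) + Y*(1/75))*(4 + Y) = 6 + (-Y/33 + Y/75)*(4 + Y) = 6 + (-14*Y/825)*(4 + Y) = 6 - 14*Y*(4 + Y)/825)
-6787/47437 + C(113)/(-26211) = -6787/47437 + (6 - 56/825*113 - 14/825*113²)/(-26211) = -6787*1/47437 + (6 - 6328/825 - 14/825*12769)*(-1/26211) = -6787/47437 + (6 - 6328/825 - 178766/825)*(-1/26211) = -6787/47437 - 60048/275*(-1/26211) = -6787/47437 + 20016/2402675 = -15357456233/113975693975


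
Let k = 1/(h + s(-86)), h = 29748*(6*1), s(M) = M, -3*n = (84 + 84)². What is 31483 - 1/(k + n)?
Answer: 52841256748647/1678406015 ≈ 31483.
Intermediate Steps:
n = -9408 (n = -(84 + 84)²/3 = -⅓*168² = -⅓*28224 = -9408)
h = 178488 (h = 29748*6 = 178488)
k = 1/178402 (k = 1/(178488 - 86) = 1/178402 ≈ 5.6053e-6)
31483 - 1/(k + n) = 31483 - 1/(1/178402 - 9408) = 31483 - 1/(-1678406015/178402) = 31483 - 1*(-178402/1678406015) = 31483 + 178402/1678406015 = 52841256748647/1678406015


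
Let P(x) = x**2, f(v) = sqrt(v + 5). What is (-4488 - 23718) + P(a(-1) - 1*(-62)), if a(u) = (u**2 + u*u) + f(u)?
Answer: -23850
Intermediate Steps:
f(v) = sqrt(5 + v)
a(u) = sqrt(5 + u) + 2*u**2 (a(u) = (u**2 + u*u) + sqrt(5 + u) = (u**2 + u**2) + sqrt(5 + u) = 2*u**2 + sqrt(5 + u) = sqrt(5 + u) + 2*u**2)
(-4488 - 23718) + P(a(-1) - 1*(-62)) = (-4488 - 23718) + ((sqrt(5 - 1) + 2*(-1)**2) - 1*(-62))**2 = -28206 + ((sqrt(4) + 2*1) + 62)**2 = -28206 + ((2 + 2) + 62)**2 = -28206 + (4 + 62)**2 = -28206 + 66**2 = -28206 + 4356 = -23850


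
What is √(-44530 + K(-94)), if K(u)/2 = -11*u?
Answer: 3*I*√4718 ≈ 206.06*I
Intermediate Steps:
K(u) = -22*u (K(u) = 2*(-11*u) = -22*u)
√(-44530 + K(-94)) = √(-44530 - 22*(-94)) = √(-44530 + 2068) = √(-42462) = 3*I*√4718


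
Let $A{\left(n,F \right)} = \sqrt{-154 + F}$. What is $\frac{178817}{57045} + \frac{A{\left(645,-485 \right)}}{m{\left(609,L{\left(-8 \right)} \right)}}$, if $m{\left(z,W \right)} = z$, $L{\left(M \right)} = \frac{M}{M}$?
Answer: $\frac{178817}{57045} + \frac{i \sqrt{71}}{203} \approx 3.1347 + 0.041508 i$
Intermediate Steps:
$L{\left(M \right)} = 1$
$\frac{178817}{57045} + \frac{A{\left(645,-485 \right)}}{m{\left(609,L{\left(-8 \right)} \right)}} = \frac{178817}{57045} + \frac{\sqrt{-154 - 485}}{609} = 178817 \cdot \frac{1}{57045} + \sqrt{-639} \cdot \frac{1}{609} = \frac{178817}{57045} + 3 i \sqrt{71} \cdot \frac{1}{609} = \frac{178817}{57045} + \frac{i \sqrt{71}}{203}$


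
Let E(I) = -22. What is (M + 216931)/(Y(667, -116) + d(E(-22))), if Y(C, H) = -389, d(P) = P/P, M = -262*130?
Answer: -182871/388 ≈ -471.32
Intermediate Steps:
M = -34060
d(P) = 1
(M + 216931)/(Y(667, -116) + d(E(-22))) = (-34060 + 216931)/(-389 + 1) = 182871/(-388) = 182871*(-1/388) = -182871/388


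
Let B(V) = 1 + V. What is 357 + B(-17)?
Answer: 341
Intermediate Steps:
357 + B(-17) = 357 + (1 - 17) = 357 - 16 = 341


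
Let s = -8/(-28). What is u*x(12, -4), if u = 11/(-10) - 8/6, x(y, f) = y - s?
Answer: -2993/105 ≈ -28.505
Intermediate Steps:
s = 2/7 (s = -8*(-1/28) = 2/7 ≈ 0.28571)
x(y, f) = -2/7 + y (x(y, f) = y - 1*2/7 = y - 2/7 = -2/7 + y)
u = -73/30 (u = 11*(-⅒) - 8*⅙ = -11/10 - 4/3 = -73/30 ≈ -2.4333)
u*x(12, -4) = -73*(-2/7 + 12)/30 = -73/30*82/7 = -2993/105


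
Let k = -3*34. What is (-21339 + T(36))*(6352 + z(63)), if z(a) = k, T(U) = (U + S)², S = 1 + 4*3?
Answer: -118362500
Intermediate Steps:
S = 13 (S = 1 + 12 = 13)
T(U) = (13 + U)² (T(U) = (U + 13)² = (13 + U)²)
k = -102
z(a) = -102
(-21339 + T(36))*(6352 + z(63)) = (-21339 + (13 + 36)²)*(6352 - 102) = (-21339 + 49²)*6250 = (-21339 + 2401)*6250 = -18938*6250 = -118362500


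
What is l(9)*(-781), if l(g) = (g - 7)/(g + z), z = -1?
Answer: -781/4 ≈ -195.25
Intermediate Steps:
l(g) = (-7 + g)/(-1 + g) (l(g) = (g - 7)/(g - 1) = (-7 + g)/(-1 + g))
l(9)*(-781) = ((-7 + 9)/(-1 + 9))*(-781) = (2/8)*(-781) = ((⅛)*2)*(-781) = (¼)*(-781) = -781/4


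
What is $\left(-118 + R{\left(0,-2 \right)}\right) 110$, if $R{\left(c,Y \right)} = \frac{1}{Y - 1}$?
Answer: $- \frac{39050}{3} \approx -13017.0$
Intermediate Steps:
$R{\left(c,Y \right)} = \frac{1}{-1 + Y}$
$\left(-118 + R{\left(0,-2 \right)}\right) 110 = \left(-118 + \frac{1}{-1 - 2}\right) 110 = \left(-118 + \frac{1}{-3}\right) 110 = \left(-118 - \frac{1}{3}\right) 110 = \left(- \frac{355}{3}\right) 110 = - \frac{39050}{3}$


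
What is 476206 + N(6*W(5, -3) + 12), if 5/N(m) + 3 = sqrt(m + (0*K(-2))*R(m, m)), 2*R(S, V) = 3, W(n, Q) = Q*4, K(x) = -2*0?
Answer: 10952733/23 - 10*I*sqrt(15)/69 ≈ 4.7621e+5 - 0.5613*I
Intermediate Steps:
K(x) = 0
W(n, Q) = 4*Q
R(S, V) = 3/2 (R(S, V) = (1/2)*3 = 3/2)
N(m) = 5/(-3 + sqrt(m)) (N(m) = 5/(-3 + sqrt(m + (0*0)*(3/2))) = 5/(-3 + sqrt(m + 0*(3/2))) = 5/(-3 + sqrt(m + 0)) = 5/(-3 + sqrt(m)))
476206 + N(6*W(5, -3) + 12) = 476206 + 5/(-3 + sqrt(6*(4*(-3)) + 12)) = 476206 + 5/(-3 + sqrt(6*(-12) + 12)) = 476206 + 5/(-3 + sqrt(-72 + 12)) = 476206 + 5/(-3 + sqrt(-60)) = 476206 + 5/(-3 + 2*I*sqrt(15))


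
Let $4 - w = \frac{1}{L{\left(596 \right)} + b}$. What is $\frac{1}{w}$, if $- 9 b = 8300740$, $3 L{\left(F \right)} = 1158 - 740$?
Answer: $\frac{8299486}{33197953} \approx 0.25$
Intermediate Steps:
$L{\left(F \right)} = \frac{418}{3}$ ($L{\left(F \right)} = \frac{1158 - 740}{3} = \frac{1}{3} \cdot 418 = \frac{418}{3}$)
$b = - \frac{8300740}{9}$ ($b = \left(- \frac{1}{9}\right) 8300740 = - \frac{8300740}{9} \approx -9.223 \cdot 10^{5}$)
$w = \frac{33197953}{8299486}$ ($w = 4 - \frac{1}{\frac{418}{3} - \frac{8300740}{9}} = 4 - \frac{1}{- \frac{8299486}{9}} = 4 - - \frac{9}{8299486} = 4 + \frac{9}{8299486} = \frac{33197953}{8299486} \approx 4.0$)
$\frac{1}{w} = \frac{1}{\frac{33197953}{8299486}} = \frac{8299486}{33197953}$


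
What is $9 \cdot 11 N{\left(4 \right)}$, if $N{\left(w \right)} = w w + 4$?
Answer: $1980$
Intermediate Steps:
$N{\left(w \right)} = 4 + w^{2}$ ($N{\left(w \right)} = w^{2} + 4 = 4 + w^{2}$)
$9 \cdot 11 N{\left(4 \right)} = 9 \cdot 11 \left(4 + 4^{2}\right) = 99 \left(4 + 16\right) = 99 \cdot 20 = 1980$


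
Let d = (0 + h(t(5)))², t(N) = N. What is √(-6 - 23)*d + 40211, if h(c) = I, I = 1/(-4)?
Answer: 40211 + I*√29/16 ≈ 40211.0 + 0.33657*I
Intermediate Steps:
I = -¼ ≈ -0.25000
h(c) = -¼
d = 1/16 (d = (0 - ¼)² = (-¼)² = 1/16 ≈ 0.062500)
√(-6 - 23)*d + 40211 = √(-6 - 23)*(1/16) + 40211 = √(-29)*(1/16) + 40211 = (I*√29)*(1/16) + 40211 = I*√29/16 + 40211 = 40211 + I*√29/16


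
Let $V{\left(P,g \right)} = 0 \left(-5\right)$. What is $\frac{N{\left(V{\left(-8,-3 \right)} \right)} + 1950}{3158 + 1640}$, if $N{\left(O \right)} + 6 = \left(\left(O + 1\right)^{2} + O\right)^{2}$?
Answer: $\frac{1945}{4798} \approx 0.40538$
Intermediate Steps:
$V{\left(P,g \right)} = 0$
$N{\left(O \right)} = -6 + \left(O + \left(1 + O\right)^{2}\right)^{2}$ ($N{\left(O \right)} = -6 + \left(\left(O + 1\right)^{2} + O\right)^{2} = -6 + \left(\left(1 + O\right)^{2} + O\right)^{2} = -6 + \left(O + \left(1 + O\right)^{2}\right)^{2}$)
$\frac{N{\left(V{\left(-8,-3 \right)} \right)} + 1950}{3158 + 1640} = \frac{\left(-6 + \left(0 + \left(1 + 0\right)^{2}\right)^{2}\right) + 1950}{3158 + 1640} = \frac{\left(-6 + \left(0 + 1^{2}\right)^{2}\right) + 1950}{4798} = \left(\left(-6 + \left(0 + 1\right)^{2}\right) + 1950\right) \frac{1}{4798} = \left(\left(-6 + 1^{2}\right) + 1950\right) \frac{1}{4798} = \left(\left(-6 + 1\right) + 1950\right) \frac{1}{4798} = \left(-5 + 1950\right) \frac{1}{4798} = 1945 \cdot \frac{1}{4798} = \frac{1945}{4798}$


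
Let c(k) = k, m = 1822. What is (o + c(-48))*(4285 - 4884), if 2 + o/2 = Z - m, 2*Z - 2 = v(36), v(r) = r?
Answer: 2191142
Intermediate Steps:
Z = 19 (Z = 1 + (½)*36 = 1 + 18 = 19)
o = -3610 (o = -4 + 2*(19 - 1*1822) = -4 + 2*(19 - 1822) = -4 + 2*(-1803) = -4 - 3606 = -3610)
(o + c(-48))*(4285 - 4884) = (-3610 - 48)*(4285 - 4884) = -3658*(-599) = 2191142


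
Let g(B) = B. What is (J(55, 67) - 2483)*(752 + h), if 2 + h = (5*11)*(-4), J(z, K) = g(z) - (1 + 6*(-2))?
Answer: -1281010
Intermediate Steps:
J(z, K) = 11 + z (J(z, K) = z - (1 + 6*(-2)) = z - (1 - 12) = z - 1*(-11) = z + 11 = 11 + z)
h = -222 (h = -2 + (5*11)*(-4) = -2 + 55*(-4) = -2 - 220 = -222)
(J(55, 67) - 2483)*(752 + h) = ((11 + 55) - 2483)*(752 - 222) = (66 - 2483)*530 = -2417*530 = -1281010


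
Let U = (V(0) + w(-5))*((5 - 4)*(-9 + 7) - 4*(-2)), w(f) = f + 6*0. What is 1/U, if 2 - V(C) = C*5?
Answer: -1/18 ≈ -0.055556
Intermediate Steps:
V(C) = 2 - 5*C (V(C) = 2 - C*5 = 2 - 5*C)
w(f) = f (w(f) = f + 0 = f)
U = -18 (U = ((2 - 5*0) - 5)*((5 - 4)*(-9 + 7) - 4*(-2)) = ((2 + 0) - 5)*(1*(-2) + 8) = (2 - 5)*(-2 + 8) = -3*6 = -18)
1/U = 1/(-18) = -1/18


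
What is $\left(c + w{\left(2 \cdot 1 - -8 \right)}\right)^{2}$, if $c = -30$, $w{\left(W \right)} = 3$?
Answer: $729$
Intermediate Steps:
$\left(c + w{\left(2 \cdot 1 - -8 \right)}\right)^{2} = \left(-30 + 3\right)^{2} = \left(-27\right)^{2} = 729$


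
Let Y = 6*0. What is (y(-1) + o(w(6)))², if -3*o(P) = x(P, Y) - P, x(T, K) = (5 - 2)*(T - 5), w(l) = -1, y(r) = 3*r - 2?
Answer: 4/9 ≈ 0.44444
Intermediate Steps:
y(r) = -2 + 3*r
Y = 0
x(T, K) = -15 + 3*T (x(T, K) = 3*(-5 + T) = -15 + 3*T)
o(P) = 5 - 2*P/3 (o(P) = -((-15 + 3*P) - P)/3 = -(-15 + 2*P)/3 = 5 - 2*P/3)
(y(-1) + o(w(6)))² = ((-2 + 3*(-1)) + (5 - ⅔*(-1)))² = ((-2 - 3) + (5 + ⅔))² = (-5 + 17/3)² = (⅔)² = 4/9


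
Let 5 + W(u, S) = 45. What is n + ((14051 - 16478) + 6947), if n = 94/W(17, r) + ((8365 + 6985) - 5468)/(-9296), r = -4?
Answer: 105074709/23240 ≈ 4521.3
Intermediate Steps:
W(u, S) = 40 (W(u, S) = -5 + 45 = 40)
n = 29909/23240 (n = 94/40 + ((8365 + 6985) - 5468)/(-9296) = 94*(1/40) + (15350 - 5468)*(-1/9296) = 47/20 + 9882*(-1/9296) = 47/20 - 4941/4648 = 29909/23240 ≈ 1.2870)
n + ((14051 - 16478) + 6947) = 29909/23240 + ((14051 - 16478) + 6947) = 29909/23240 + (-2427 + 6947) = 29909/23240 + 4520 = 105074709/23240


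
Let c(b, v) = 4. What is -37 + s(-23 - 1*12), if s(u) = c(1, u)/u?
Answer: -1299/35 ≈ -37.114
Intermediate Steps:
s(u) = 4/u
-37 + s(-23 - 1*12) = -37 + 4/(-23 - 1*12) = -37 + 4/(-23 - 12) = -37 + 4/(-35) = -37 + 4*(-1/35) = -37 - 4/35 = -1299/35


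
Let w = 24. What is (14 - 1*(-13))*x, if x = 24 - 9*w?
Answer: -5184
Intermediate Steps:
x = -192 (x = 24 - 9*24 = 24 - 216 = -192)
(14 - 1*(-13))*x = (14 - 1*(-13))*(-192) = (14 + 13)*(-192) = 27*(-192) = -5184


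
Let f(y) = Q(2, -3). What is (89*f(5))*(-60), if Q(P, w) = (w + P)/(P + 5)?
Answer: 5340/7 ≈ 762.86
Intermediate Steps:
Q(P, w) = (P + w)/(5 + P)
f(y) = -⅐ (f(y) = (2 - 3)/(5 + 2) = -1/7 = (⅐)*(-1) = -⅐)
(89*f(5))*(-60) = (89*(-⅐))*(-60) = -89/7*(-60) = 5340/7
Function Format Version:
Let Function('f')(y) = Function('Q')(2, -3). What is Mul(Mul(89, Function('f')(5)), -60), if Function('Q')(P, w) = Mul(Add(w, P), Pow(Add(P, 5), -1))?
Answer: Rational(5340, 7) ≈ 762.86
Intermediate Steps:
Function('Q')(P, w) = Mul(Pow(Add(5, P), -1), Add(P, w)) (Function('Q')(P, w) = Mul(Add(P, w), Pow(Add(5, P), -1)) = Mul(Pow(Add(5, P), -1), Add(P, w)))
Function('f')(y) = Rational(-1, 7) (Function('f')(y) = Mul(Pow(Add(5, 2), -1), Add(2, -3)) = Mul(Pow(7, -1), -1) = Mul(Rational(1, 7), -1) = Rational(-1, 7))
Mul(Mul(89, Function('f')(5)), -60) = Mul(Mul(89, Rational(-1, 7)), -60) = Mul(Rational(-89, 7), -60) = Rational(5340, 7)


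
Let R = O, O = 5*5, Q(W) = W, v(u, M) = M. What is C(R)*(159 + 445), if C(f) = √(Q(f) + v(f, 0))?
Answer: 3020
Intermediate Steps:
O = 25
R = 25
C(f) = √f (C(f) = √(f + 0) = √f)
C(R)*(159 + 445) = √25*(159 + 445) = 5*604 = 3020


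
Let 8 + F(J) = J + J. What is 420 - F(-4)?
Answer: 436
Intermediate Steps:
F(J) = -8 + 2*J (F(J) = -8 + (J + J) = -8 + 2*J)
420 - F(-4) = 420 - (-8 + 2*(-4)) = 420 - (-8 - 8) = 420 - 1*(-16) = 420 + 16 = 436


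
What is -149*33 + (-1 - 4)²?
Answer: -4892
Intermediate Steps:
-149*33 + (-1 - 4)² = -4917 + (-5)² = -4917 + 25 = -4892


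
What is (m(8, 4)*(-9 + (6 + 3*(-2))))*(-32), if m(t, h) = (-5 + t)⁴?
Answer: 23328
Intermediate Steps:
(m(8, 4)*(-9 + (6 + 3*(-2))))*(-32) = ((-5 + 8)⁴*(-9 + (6 + 3*(-2))))*(-32) = (3⁴*(-9 + (6 - 6)))*(-32) = (81*(-9 + 0))*(-32) = (81*(-9))*(-32) = -729*(-32) = 23328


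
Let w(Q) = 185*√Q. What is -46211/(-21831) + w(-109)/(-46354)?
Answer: 46211/21831 - 185*I*√109/46354 ≈ 2.1168 - 0.041668*I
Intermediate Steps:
-46211/(-21831) + w(-109)/(-46354) = -46211/(-21831) + (185*√(-109))/(-46354) = -46211*(-1/21831) + (185*(I*√109))*(-1/46354) = 46211/21831 + (185*I*√109)*(-1/46354) = 46211/21831 - 185*I*√109/46354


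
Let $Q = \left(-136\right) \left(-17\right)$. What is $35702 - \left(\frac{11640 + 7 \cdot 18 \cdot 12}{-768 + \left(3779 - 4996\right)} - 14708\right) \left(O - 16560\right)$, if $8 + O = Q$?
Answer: $- \frac{416325963722}{1985} \approx -2.0974 \cdot 10^{8}$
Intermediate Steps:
$Q = 2312$
$O = 2304$ ($O = -8 + 2312 = 2304$)
$35702 - \left(\frac{11640 + 7 \cdot 18 \cdot 12}{-768 + \left(3779 - 4996\right)} - 14708\right) \left(O - 16560\right) = 35702 - \left(\frac{11640 + 7 \cdot 18 \cdot 12}{-768 + \left(3779 - 4996\right)} - 14708\right) \left(2304 - 16560\right) = 35702 - \left(\frac{11640 + 126 \cdot 12}{-768 - 1217} - 14708\right) \left(-14256\right) = 35702 - \left(\frac{11640 + 1512}{-1985} - 14708\right) \left(-14256\right) = 35702 - \left(13152 \left(- \frac{1}{1985}\right) - 14708\right) \left(-14256\right) = 35702 - \left(- \frac{13152}{1985} - 14708\right) \left(-14256\right) = 35702 - \left(- \frac{29208532}{1985}\right) \left(-14256\right) = 35702 - \frac{416396832192}{1985} = - \frac{416325963722}{1985}$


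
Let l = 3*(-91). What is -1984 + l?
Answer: -2257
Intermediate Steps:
l = -273
-1984 + l = -1984 - 273 = -2257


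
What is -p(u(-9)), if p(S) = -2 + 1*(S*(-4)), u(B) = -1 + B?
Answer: -38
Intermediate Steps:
p(S) = -2 - 4*S (p(S) = -2 + 1*(-4*S) = -2 - 4*S)
-p(u(-9)) = -(-2 - 4*(-1 - 9)) = -(-2 - 4*(-10)) = -(-2 + 40) = -1*38 = -38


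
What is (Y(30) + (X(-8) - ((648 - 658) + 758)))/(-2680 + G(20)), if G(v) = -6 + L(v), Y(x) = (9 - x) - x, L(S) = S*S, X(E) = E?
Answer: 269/762 ≈ 0.35302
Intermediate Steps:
L(S) = S**2
Y(x) = 9 - 2*x
G(v) = -6 + v**2
(Y(30) + (X(-8) - ((648 - 658) + 758)))/(-2680 + G(20)) = ((9 - 2*30) + (-8 - ((648 - 658) + 758)))/(-2680 + (-6 + 20**2)) = ((9 - 60) + (-8 - (-10 + 758)))/(-2680 + (-6 + 400)) = (-51 + (-8 - 1*748))/(-2680 + 394) = (-51 + (-8 - 748))/(-2286) = (-51 - 756)*(-1/2286) = -807*(-1/2286) = 269/762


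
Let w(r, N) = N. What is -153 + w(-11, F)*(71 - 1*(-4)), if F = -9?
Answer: -828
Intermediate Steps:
-153 + w(-11, F)*(71 - 1*(-4)) = -153 - 9*(71 - 1*(-4)) = -153 - 9*(71 + 4) = -153 - 9*75 = -153 - 675 = -828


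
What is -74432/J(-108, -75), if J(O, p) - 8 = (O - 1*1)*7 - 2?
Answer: 74432/757 ≈ 98.325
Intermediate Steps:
J(O, p) = -1 + 7*O (J(O, p) = 8 + ((O - 1*1)*7 - 2) = 8 + ((O - 1)*7 - 2) = 8 + ((-1 + O)*7 - 2) = 8 + ((-7 + 7*O) - 2) = 8 + (-9 + 7*O) = -1 + 7*O)
-74432/J(-108, -75) = -74432/(-1 + 7*(-108)) = -74432/(-1 - 756) = -74432/(-757) = -74432*(-1/757) = 74432/757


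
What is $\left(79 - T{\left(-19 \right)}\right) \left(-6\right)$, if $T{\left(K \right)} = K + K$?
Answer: $-702$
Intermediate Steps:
$T{\left(K \right)} = 2 K$
$\left(79 - T{\left(-19 \right)}\right) \left(-6\right) = \left(79 - 2 \left(-19\right)\right) \left(-6\right) = \left(79 - -38\right) \left(-6\right) = \left(79 + 38\right) \left(-6\right) = 117 \left(-6\right) = -702$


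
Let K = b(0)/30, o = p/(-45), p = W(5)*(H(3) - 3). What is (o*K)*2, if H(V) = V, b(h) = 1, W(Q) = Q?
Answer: 0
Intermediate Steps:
p = 0 (p = 5*(3 - 3) = 5*0 = 0)
o = 0 (o = 0/(-45) = 0*(-1/45) = 0)
K = 1/30 ≈ 0.033333
(o*K)*2 = (0*(1/30))*2 = 0*2 = 0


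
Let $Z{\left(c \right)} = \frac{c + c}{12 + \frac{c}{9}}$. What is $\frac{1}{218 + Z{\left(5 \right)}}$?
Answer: $\frac{113}{24724} \approx 0.0045705$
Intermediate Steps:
$Z{\left(c \right)} = \frac{2 c}{12 + \frac{c}{9}}$ ($Z{\left(c \right)} = \frac{2 c}{12 + c \frac{1}{9}} = \frac{2 c}{12 + \frac{c}{9}}$)
$\frac{1}{218 + Z{\left(5 \right)}} = \frac{1}{218 + 18 \cdot 5 \frac{1}{108 + 5}} = \frac{1}{218 + 18 \cdot 5 \cdot \frac{1}{113}} = \frac{1}{218 + \frac{90}{113}} = \frac{1}{\frac{24724}{113}} = \frac{113}{24724}$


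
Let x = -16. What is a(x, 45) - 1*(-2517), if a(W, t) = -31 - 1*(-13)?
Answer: 2499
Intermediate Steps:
a(W, t) = -18 (a(W, t) = -31 + 13 = -18)
a(x, 45) - 1*(-2517) = -18 - 1*(-2517) = -18 + 2517 = 2499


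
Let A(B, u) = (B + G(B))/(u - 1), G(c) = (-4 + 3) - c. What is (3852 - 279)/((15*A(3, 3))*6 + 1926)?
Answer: 397/209 ≈ 1.8995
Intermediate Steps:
G(c) = -1 - c
A(B, u) = -1/(-1 + u) (A(B, u) = (B + (-1 - B))/(u - 1) = -1/(-1 + u))
(3852 - 279)/((15*A(3, 3))*6 + 1926) = (3852 - 279)/((15*(-1/(-1 + 3)))*6 + 1926) = 3573/((15*(-1/2))*6 + 1926) = 3573/((15*(-1*½))*6 + 1926) = 3573/((15*(-½))*6 + 1926) = 3573/(-15/2*6 + 1926) = 3573/(-45 + 1926) = 3573/1881 = 3573*(1/1881) = 397/209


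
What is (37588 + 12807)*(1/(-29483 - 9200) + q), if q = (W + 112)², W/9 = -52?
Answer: 247062933181365/38683 ≈ 6.3869e+9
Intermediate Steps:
W = -468 (W = 9*(-52) = -468)
q = 126736 (q = (-468 + 112)² = (-356)² = 126736)
(37588 + 12807)*(1/(-29483 - 9200) + q) = (37588 + 12807)*(1/(-29483 - 9200) + 126736) = 50395*(1/(-38683) + 126736) = 50395*(-1/38683 + 126736) = 50395*(4902528687/38683) = 247062933181365/38683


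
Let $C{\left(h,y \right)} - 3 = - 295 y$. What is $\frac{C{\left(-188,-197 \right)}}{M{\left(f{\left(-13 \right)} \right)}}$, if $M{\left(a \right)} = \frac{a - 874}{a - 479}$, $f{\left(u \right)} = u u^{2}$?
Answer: $\frac{155523768}{3071} \approx 50643.0$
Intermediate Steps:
$f{\left(u \right)} = u^{3}$
$M{\left(a \right)} = \frac{-874 + a}{-479 + a}$
$C{\left(h,y \right)} = 3 - 295 y$
$\frac{C{\left(-188,-197 \right)}}{M{\left(f{\left(-13 \right)} \right)}} = \frac{3 - -58115}{\frac{1}{-479 + \left(-13\right)^{3}} \left(-874 + \left(-13\right)^{3}\right)} = \frac{3 + 58115}{\frac{1}{-479 - 2197} \left(-874 - 2197\right)} = \frac{58118}{\frac{1}{-2676} \left(-3071\right)} = \frac{58118}{\left(- \frac{1}{2676}\right) \left(-3071\right)} = \frac{58118}{\frac{3071}{2676}} = 58118 \cdot \frac{2676}{3071} = \frac{155523768}{3071}$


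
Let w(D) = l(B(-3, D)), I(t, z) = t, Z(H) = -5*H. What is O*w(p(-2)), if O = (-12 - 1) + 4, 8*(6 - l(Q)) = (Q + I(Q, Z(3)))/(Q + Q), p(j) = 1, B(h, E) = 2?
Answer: -423/8 ≈ -52.875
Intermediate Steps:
l(Q) = 47/8 (l(Q) = 6 - (Q + Q)/(8*(Q + Q)) = 6 - 2*Q/(8*(2*Q)) = 6 - 2*Q*1/(2*Q)/8 = 6 - ⅛*1 = 6 - ⅛ = 47/8)
O = -9 (O = -13 + 4 = -9)
w(D) = 47/8
O*w(p(-2)) = -9*47/8 = -423/8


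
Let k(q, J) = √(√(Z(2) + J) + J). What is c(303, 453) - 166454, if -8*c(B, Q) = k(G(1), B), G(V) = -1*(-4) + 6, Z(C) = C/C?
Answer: -166454 - √(303 + 4*√19)/8 ≈ -1.6646e+5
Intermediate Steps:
Z(C) = 1
G(V) = 10 (G(V) = 4 + 6 = 10)
k(q, J) = √(J + √(1 + J)) (k(q, J) = √(√(1 + J) + J) = √(J + √(1 + J)))
c(B, Q) = -√(B + √(1 + B))/8
c(303, 453) - 166454 = -√(303 + √(1 + 303))/8 - 166454 = -√(303 + √304)/8 - 166454 = -√(303 + 4*√19)/8 - 166454 = -166454 - √(303 + 4*√19)/8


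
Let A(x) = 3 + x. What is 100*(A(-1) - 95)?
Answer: -9300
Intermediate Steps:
100*(A(-1) - 95) = 100*((3 - 1) - 95) = 100*(2 - 95) = 100*(-93) = -9300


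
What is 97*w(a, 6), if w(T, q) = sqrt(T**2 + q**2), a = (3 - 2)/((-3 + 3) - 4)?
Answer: 97*sqrt(577)/4 ≈ 582.50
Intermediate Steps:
a = -1/4 (a = 1/(0 - 4) = 1/(-4) = 1*(-1/4) = -1/4 ≈ -0.25000)
97*w(a, 6) = 97*sqrt((-1/4)**2 + 6**2) = 97*sqrt(1/16 + 36) = 97*sqrt(577/16) = 97*(sqrt(577)/4) = 97*sqrt(577)/4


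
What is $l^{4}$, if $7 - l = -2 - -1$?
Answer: $4096$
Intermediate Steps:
$l = 8$ ($l = 7 - \left(-2 - -1\right) = 7 - \left(-2 + 1\right) = 7 - -1 = 7 + 1 = 8$)
$l^{4} = 8^{4} = 4096$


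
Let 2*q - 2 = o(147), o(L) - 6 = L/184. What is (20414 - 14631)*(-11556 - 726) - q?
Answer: -26137866227/368 ≈ -7.1027e+7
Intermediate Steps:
o(L) = 6 + L/184
q = 1619/368 (q = 1 + (6 + (1/184)*147)/2 = 1 + (6 + 147/184)/2 = 1 + (1/2)*(1251/184) = 1 + 1251/368 = 1619/368 ≈ 4.3995)
(20414 - 14631)*(-11556 - 726) - q = (20414 - 14631)*(-11556 - 726) - 1*1619/368 = 5783*(-12282) - 1619/368 = -71026806 - 1619/368 = -26137866227/368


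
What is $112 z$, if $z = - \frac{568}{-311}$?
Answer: $\frac{63616}{311} \approx 204.55$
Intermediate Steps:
$z = \frac{568}{311}$ ($z = \left(-568\right) \left(- \frac{1}{311}\right) = \frac{568}{311} \approx 1.8264$)
$112 z = 112 \cdot \frac{568}{311} = \frac{63616}{311}$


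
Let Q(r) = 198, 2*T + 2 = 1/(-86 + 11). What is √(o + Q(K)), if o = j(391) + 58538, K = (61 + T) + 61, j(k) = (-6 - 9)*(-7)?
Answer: √58841 ≈ 242.57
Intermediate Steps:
j(k) = 105 (j(k) = -15*(-7) = 105)
T = -151/150 (T = -1 + 1/(2*(-86 + 11)) = -1 + (½)/(-75) = -1 + (½)*(-1/75) = -1 - 1/150 = -151/150 ≈ -1.0067)
K = 18149/150 (K = (61 - 151/150) + 61 = 8999/150 + 61 = 18149/150 ≈ 120.99)
o = 58643 (o = 105 + 58538 = 58643)
√(o + Q(K)) = √(58643 + 198) = √58841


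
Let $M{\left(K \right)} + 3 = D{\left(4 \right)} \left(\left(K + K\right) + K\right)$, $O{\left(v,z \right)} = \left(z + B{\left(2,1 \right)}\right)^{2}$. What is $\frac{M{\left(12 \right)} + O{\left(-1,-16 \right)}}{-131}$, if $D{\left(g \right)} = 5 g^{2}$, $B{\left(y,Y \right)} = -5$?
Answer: $- \frac{3318}{131} \approx -25.328$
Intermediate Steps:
$O{\left(v,z \right)} = \left(-5 + z\right)^{2}$ ($O{\left(v,z \right)} = \left(z - 5\right)^{2} = \left(-5 + z\right)^{2}$)
$M{\left(K \right)} = -3 + 240 K$ ($M{\left(K \right)} = -3 + 5 \cdot 4^{2} \left(\left(K + K\right) + K\right) = -3 + 5 \cdot 16 \left(2 K + K\right) = -3 + 80 \cdot 3 K = -3 + 240 K$)
$\frac{M{\left(12 \right)} + O{\left(-1,-16 \right)}}{-131} = \frac{\left(-3 + 240 \cdot 12\right) + \left(-5 - 16\right)^{2}}{-131} = \left(\left(-3 + 2880\right) + \left(-21\right)^{2}\right) \left(- \frac{1}{131}\right) = \left(2877 + 441\right) \left(- \frac{1}{131}\right) = 3318 \left(- \frac{1}{131}\right) = - \frac{3318}{131}$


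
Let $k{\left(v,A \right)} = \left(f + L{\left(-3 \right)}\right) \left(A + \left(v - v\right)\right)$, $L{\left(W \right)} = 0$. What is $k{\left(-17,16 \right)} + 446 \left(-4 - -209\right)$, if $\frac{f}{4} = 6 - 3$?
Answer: $91622$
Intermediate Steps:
$f = 12$ ($f = 4 \left(6 - 3\right) = 4 \cdot 3 = 12$)
$k{\left(v,A \right)} = 12 A$ ($k{\left(v,A \right)} = \left(12 + 0\right) \left(A + \left(v - v\right)\right) = 12 \left(A + 0\right) = 12 A$)
$k{\left(-17,16 \right)} + 446 \left(-4 - -209\right) = 12 \cdot 16 + 446 \left(-4 - -209\right) = 192 + 446 \left(-4 + 209\right) = 192 + 446 \cdot 205 = 192 + 91430 = 91622$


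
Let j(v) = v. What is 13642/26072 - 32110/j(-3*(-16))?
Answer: -52282319/78216 ≈ -668.44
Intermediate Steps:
13642/26072 - 32110/j(-3*(-16)) = 13642/26072 - 32110/((-3*(-16))) = 13642*(1/26072) - 32110/48 = 6821/13036 - 32110*1/48 = 6821/13036 - 16055/24 = -52282319/78216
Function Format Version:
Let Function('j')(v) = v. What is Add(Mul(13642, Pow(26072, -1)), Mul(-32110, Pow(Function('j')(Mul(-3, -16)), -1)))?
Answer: Rational(-52282319, 78216) ≈ -668.44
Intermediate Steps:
Add(Mul(13642, Pow(26072, -1)), Mul(-32110, Pow(Function('j')(Mul(-3, -16)), -1))) = Add(Mul(13642, Pow(26072, -1)), Mul(-32110, Pow(Mul(-3, -16), -1))) = Add(Mul(13642, Rational(1, 26072)), Mul(-32110, Pow(48, -1))) = Add(Rational(6821, 13036), Mul(-32110, Rational(1, 48))) = Add(Rational(6821, 13036), Rational(-16055, 24)) = Rational(-52282319, 78216)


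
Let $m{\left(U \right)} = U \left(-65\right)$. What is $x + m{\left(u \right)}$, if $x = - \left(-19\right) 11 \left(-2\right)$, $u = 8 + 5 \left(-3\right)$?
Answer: $37$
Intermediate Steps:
$u = -7$ ($u = 8 - 15 = -7$)
$m{\left(U \right)} = - 65 U$
$x = -418$ ($x = - \left(-209\right) \left(-2\right) = \left(-1\right) 418 = -418$)
$x + m{\left(u \right)} = -418 - -455 = -418 + 455 = 37$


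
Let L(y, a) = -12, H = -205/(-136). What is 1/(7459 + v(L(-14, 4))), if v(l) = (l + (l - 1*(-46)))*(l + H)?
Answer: 68/491515 ≈ 0.00013835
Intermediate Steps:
H = 205/136 (H = -205*(-1/136) = 205/136 ≈ 1.5074)
v(l) = (46 + 2*l)*(205/136 + l) (v(l) = (l + (l - 1*(-46)))*(l + 205/136) = (l + (l + 46))*(205/136 + l) = (l + (46 + l))*(205/136 + l) = (46 + 2*l)*(205/136 + l))
1/(7459 + v(L(-14, 4))) = 1/(7459 + (4715/68 + 2*(-12)² + (3333/68)*(-12))) = 1/(7459 + (4715/68 + 2*144 - 9999/17)) = 1/(7459 + (4715/68 + 288 - 9999/17)) = 1/(7459 - 15697/68) = 1/(491515/68) = 68/491515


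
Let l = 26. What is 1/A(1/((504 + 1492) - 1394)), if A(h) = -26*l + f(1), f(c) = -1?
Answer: -1/677 ≈ -0.0014771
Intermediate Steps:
A(h) = -677 (A(h) = -26*26 - 1 = -676 - 1 = -677)
1/A(1/((504 + 1492) - 1394)) = 1/(-677) = -1/677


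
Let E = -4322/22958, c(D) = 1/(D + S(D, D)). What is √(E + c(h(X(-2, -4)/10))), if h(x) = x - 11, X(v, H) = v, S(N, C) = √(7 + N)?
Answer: √11479*√((178411 - 2161*I*√105)/(-56 + I*√105))/11479 ≈ 0.015076 - 0.52429*I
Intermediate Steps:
h(x) = -11 + x
c(D) = 1/(D + √(7 + D))
E = -2161/11479 (E = -4322*1/22958 = -2161/11479 ≈ -0.18826)
√(E + c(h(X(-2, -4)/10))) = √(-2161/11479 + 1/((-11 - 2/10) + √(7 + (-11 - 2/10)))) = √(-2161/11479 + 1/((-11 - 2*⅒) + √(7 + (-11 - 2*⅒)))) = √(-2161/11479 + 1/((-11 - ⅕) + √(7 + (-11 - ⅕)))) = √(-2161/11479 + 1/(-56/5 + √(7 - 56/5))) = √(-2161/11479 + 1/(-56/5 + √(-21/5))) = √(-2161/11479 + 1/(-56/5 + I*√105/5))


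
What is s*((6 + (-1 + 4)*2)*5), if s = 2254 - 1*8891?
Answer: -398220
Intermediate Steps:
s = -6637 (s = 2254 - 8891 = -6637)
s*((6 + (-1 + 4)*2)*5) = -6637*(6 + (-1 + 4)*2)*5 = -6637*(6 + 3*2)*5 = -6637*(6 + 6)*5 = -79644*5 = -6637*60 = -398220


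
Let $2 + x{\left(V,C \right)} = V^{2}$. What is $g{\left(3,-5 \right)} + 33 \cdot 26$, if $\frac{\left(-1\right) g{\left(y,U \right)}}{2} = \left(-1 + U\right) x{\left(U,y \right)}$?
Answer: $1134$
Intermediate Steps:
$x{\left(V,C \right)} = -2 + V^{2}$
$g{\left(y,U \right)} = - 2 \left(-1 + U\right) \left(-2 + U^{2}\right)$
$g{\left(3,-5 \right)} + 33 \cdot 26 = - 2 \left(-1 - 5\right) \left(-2 + \left(-5\right)^{2}\right) + 33 \cdot 26 = \left(-2\right) \left(-6\right) \left(-2 + 25\right) + 858 = \left(-2\right) \left(-6\right) 23 + 858 = 276 + 858 = 1134$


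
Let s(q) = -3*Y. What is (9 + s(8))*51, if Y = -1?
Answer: 612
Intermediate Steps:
s(q) = 3 (s(q) = -3*(-1) = 3)
(9 + s(8))*51 = (9 + 3)*51 = 12*51 = 612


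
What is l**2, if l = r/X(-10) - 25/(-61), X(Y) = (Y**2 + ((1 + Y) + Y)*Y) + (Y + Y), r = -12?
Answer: 1006009/7535025 ≈ 0.13351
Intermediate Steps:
X(Y) = Y**2 + 2*Y + Y*(1 + 2*Y) (X(Y) = (Y**2 + (1 + 2*Y)*Y) + 2*Y = (Y**2 + Y*(1 + 2*Y)) + 2*Y = Y**2 + 2*Y + Y*(1 + 2*Y))
l = 1003/2745 (l = -12*(-1/(30*(1 - 10))) - 25/(-61) = -12/(3*(-10)*(-9)) - 25*(-1/61) = -12/270 + 25/61 = -12*1/270 + 25/61 = -2/45 + 25/61 = 1003/2745 ≈ 0.36539)
l**2 = (1003/2745)**2 = 1006009/7535025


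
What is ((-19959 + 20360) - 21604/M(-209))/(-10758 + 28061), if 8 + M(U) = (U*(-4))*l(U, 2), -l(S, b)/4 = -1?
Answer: 329033/14430702 ≈ 0.022801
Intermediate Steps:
l(S, b) = 4 (l(S, b) = -4*(-1) = 4)
M(U) = -8 - 16*U (M(U) = -8 + (U*(-4))*4 = -8 - 4*U*4 = -8 - 16*U)
((-19959 + 20360) - 21604/M(-209))/(-10758 + 28061) = ((-19959 + 20360) - 21604/(-8 - 16*(-209)))/(-10758 + 28061) = (401 - 21604/(-8 + 3344))/17303 = (401 - 21604/3336)*(1/17303) = (401 - 21604*1/3336)*(1/17303) = (401 - 5401/834)*(1/17303) = (329033/834)*(1/17303) = 329033/14430702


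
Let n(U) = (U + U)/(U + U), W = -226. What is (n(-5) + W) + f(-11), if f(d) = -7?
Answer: -232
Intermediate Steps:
n(U) = 1 (n(U) = (2*U)/((2*U)) = (2*U)*(1/(2*U)) = 1)
(n(-5) + W) + f(-11) = (1 - 226) - 7 = -225 - 7 = -232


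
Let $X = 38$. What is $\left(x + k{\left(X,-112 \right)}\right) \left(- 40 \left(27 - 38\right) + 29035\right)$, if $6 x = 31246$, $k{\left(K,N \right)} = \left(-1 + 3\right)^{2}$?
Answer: $153613875$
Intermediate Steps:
$k{\left(K,N \right)} = 4$ ($k{\left(K,N \right)} = 2^{2} = 4$)
$x = \frac{15623}{3}$ ($x = \frac{1}{6} \cdot 31246 = \frac{15623}{3} \approx 5207.7$)
$\left(x + k{\left(X,-112 \right)}\right) \left(- 40 \left(27 - 38\right) + 29035\right) = \left(\frac{15623}{3} + 4\right) \left(- 40 \left(27 - 38\right) + 29035\right) = \frac{15635 \left(\left(-40\right) \left(-11\right) + 29035\right)}{3} = \frac{15635 \left(440 + 29035\right)}{3} = \frac{15635}{3} \cdot 29475 = 153613875$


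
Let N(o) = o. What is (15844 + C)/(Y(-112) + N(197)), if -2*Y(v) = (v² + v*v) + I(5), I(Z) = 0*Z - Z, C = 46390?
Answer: -124468/24689 ≈ -5.0414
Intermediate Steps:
I(Z) = -Z (I(Z) = 0 - Z = -Z)
Y(v) = 5/2 - v² (Y(v) = -((v² + v*v) - 1*5)/2 = -((v² + v²) - 5)/2 = -(2*v² - 5)/2 = -(-5 + 2*v²)/2 = 5/2 - v²)
(15844 + C)/(Y(-112) + N(197)) = (15844 + 46390)/((5/2 - 1*(-112)²) + 197) = 62234/((5/2 - 1*12544) + 197) = 62234/((5/2 - 12544) + 197) = 62234/(-25083/2 + 197) = 62234/(-24689/2) = 62234*(-2/24689) = -124468/24689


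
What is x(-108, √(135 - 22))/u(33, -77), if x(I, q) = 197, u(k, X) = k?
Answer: 197/33 ≈ 5.9697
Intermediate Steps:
x(-108, √(135 - 22))/u(33, -77) = 197/33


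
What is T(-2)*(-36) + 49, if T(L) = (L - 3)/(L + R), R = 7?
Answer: 85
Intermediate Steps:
T(L) = (-3 + L)/(7 + L) (T(L) = (L - 3)/(L + 7) = (-3 + L)/(7 + L))
T(-2)*(-36) + 49 = ((-3 - 2)/(7 - 2))*(-36) + 49 = (-5/5)*(-36) + 49 = ((⅕)*(-5))*(-36) + 49 = -1*(-36) + 49 = 36 + 49 = 85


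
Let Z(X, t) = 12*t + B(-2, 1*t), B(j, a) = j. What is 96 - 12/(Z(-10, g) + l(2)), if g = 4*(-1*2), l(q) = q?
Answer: 769/8 ≈ 96.125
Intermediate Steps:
g = -8 (g = 4*(-2) = -8)
Z(X, t) = -2 + 12*t (Z(X, t) = 12*t - 2 = -2 + 12*t)
96 - 12/(Z(-10, g) + l(2)) = 96 - 12/((-2 + 12*(-8)) + 2) = 96 - 12/((-2 - 96) + 2) = 96 - 12/(-98 + 2) = 96 - 12/(-96) = 96 - 1/96*(-12) = 96 + 1/8 = 769/8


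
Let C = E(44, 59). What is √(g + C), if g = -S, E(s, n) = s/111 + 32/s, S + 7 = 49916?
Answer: I*√74404708257/1221 ≈ 223.4*I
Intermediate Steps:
S = 49909 (S = -7 + 49916 = 49909)
E(s, n) = 32/s + s/111 (E(s, n) = s*(1/111) + 32/s = s/111 + 32/s = 32/s + s/111)
g = -49909 (g = -1*49909 = -49909)
C = 1372/1221 (C = 32/44 + (1/111)*44 = 32*(1/44) + 44/111 = 8/11 + 44/111 = 1372/1221 ≈ 1.1237)
√(g + C) = √(-49909 + 1372/1221) = √(-60937517/1221) = I*√74404708257/1221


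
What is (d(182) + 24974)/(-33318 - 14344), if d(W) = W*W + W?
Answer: -29140/23831 ≈ -1.2228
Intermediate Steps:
d(W) = W + W² (d(W) = W² + W = W + W²)
(d(182) + 24974)/(-33318 - 14344) = (182*(1 + 182) + 24974)/(-33318 - 14344) = (182*183 + 24974)/(-47662) = (33306 + 24974)*(-1/47662) = 58280*(-1/47662) = -29140/23831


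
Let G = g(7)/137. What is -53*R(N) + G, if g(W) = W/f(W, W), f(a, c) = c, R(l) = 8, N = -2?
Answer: -58087/137 ≈ -423.99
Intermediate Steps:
g(W) = 1 (g(W) = W/W = 1)
G = 1/137 ≈ 0.0072993
-53*R(N) + G = -53*8 + 1/137 = -424 + 1/137 = -58087/137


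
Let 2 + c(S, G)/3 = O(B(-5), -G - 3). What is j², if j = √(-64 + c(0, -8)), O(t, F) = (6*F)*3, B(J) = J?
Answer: 200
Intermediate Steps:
O(t, F) = 18*F
c(S, G) = -168 - 54*G (c(S, G) = -6 + 3*(18*(-G - 3)) = -6 + 3*(18*(-3 - G)) = -6 + 3*(-54 - 18*G) = -6 + (-162 - 54*G) = -168 - 54*G)
j = 10*√2 (j = √(-64 + (-168 - 54*(-8))) = √(-64 + (-168 + 432)) = √(-64 + 264) = √200 = 10*√2 ≈ 14.142)
j² = (10*√2)² = 200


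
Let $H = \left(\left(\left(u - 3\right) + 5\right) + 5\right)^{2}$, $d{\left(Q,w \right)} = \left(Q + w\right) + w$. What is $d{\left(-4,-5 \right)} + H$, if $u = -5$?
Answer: $-10$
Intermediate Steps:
$d{\left(Q,w \right)} = Q + 2 w$
$H = 4$ ($H = \left(\left(\left(-5 - 3\right) + 5\right) + 5\right)^{2} = \left(\left(-8 + 5\right) + 5\right)^{2} = \left(-3 + 5\right)^{2} = 2^{2} = 4$)
$d{\left(-4,-5 \right)} + H = \left(-4 + 2 \left(-5\right)\right) + 4 = \left(-4 - 10\right) + 4 = -14 + 4 = -10$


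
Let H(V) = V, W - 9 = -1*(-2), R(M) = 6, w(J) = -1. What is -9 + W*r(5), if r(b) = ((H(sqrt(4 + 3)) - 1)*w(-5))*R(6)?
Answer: 57 - 66*sqrt(7) ≈ -117.62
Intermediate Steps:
W = 11 (W = 9 - 1*(-2) = 9 + 2 = 11)
r(b) = 6 - 6*sqrt(7) (r(b) = ((sqrt(4 + 3) - 1)*(-1))*6 = ((sqrt(7) - 1)*(-1))*6 = ((-1 + sqrt(7))*(-1))*6 = (1 - sqrt(7))*6 = 6 - 6*sqrt(7))
-9 + W*r(5) = -9 + 11*(6 - 6*sqrt(7)) = -9 + (66 - 66*sqrt(7)) = 57 - 66*sqrt(7)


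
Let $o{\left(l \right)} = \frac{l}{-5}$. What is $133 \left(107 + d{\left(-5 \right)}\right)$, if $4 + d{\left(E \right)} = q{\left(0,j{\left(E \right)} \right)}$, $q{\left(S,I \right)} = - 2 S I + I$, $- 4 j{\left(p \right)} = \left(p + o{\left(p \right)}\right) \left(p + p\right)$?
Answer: $12369$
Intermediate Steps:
$o{\left(l \right)} = - \frac{l}{5}$ ($o{\left(l \right)} = l \left(- \frac{1}{5}\right) = - \frac{l}{5}$)
$j{\left(p \right)} = - \frac{2 p^{2}}{5}$ ($j{\left(p \right)} = - \frac{\left(p - \frac{p}{5}\right) \left(p + p\right)}{4} = - \frac{\frac{4 p}{5} \cdot 2 p}{4} = - \frac{\frac{8}{5} p^{2}}{4} = - \frac{2 p^{2}}{5}$)
$q{\left(S,I \right)} = I - 2 I S$ ($q{\left(S,I \right)} = - 2 I S + I = I - 2 I S$)
$d{\left(E \right)} = -4 - \frac{2 E^{2}}{5}$ ($d{\left(E \right)} = -4 + - \frac{2 E^{2}}{5} \left(1 - 0\right) = -4 + - \frac{2 E^{2}}{5} \left(1 + 0\right) = -4 + - \frac{2 E^{2}}{5} \cdot 1 = -4 - \frac{2 E^{2}}{5}$)
$133 \left(107 + d{\left(-5 \right)}\right) = 133 \left(107 - \left(4 + \frac{2 \left(-5\right)^{2}}{5}\right)\right) = 133 \left(107 - 14\right) = 133 \cdot 93 = 12369$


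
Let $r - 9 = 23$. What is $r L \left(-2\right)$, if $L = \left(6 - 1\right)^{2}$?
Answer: $-1600$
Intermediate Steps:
$r = 32$ ($r = 9 + 23 = 32$)
$L = 25$ ($L = 5^{2} = 25$)
$r L \left(-2\right) = 32 \cdot 25 \left(-2\right) = 800 \left(-2\right) = -1600$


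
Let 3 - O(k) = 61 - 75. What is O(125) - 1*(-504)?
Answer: 521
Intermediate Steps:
O(k) = 17 (O(k) = 3 - (61 - 75) = 3 - 1*(-14) = 3 + 14 = 17)
O(125) - 1*(-504) = 17 - 1*(-504) = 17 + 504 = 521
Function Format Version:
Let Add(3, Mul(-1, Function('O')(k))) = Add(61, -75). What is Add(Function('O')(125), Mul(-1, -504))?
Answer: 521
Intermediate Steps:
Function('O')(k) = 17 (Function('O')(k) = Add(3, Mul(-1, Add(61, -75))) = Add(3, Mul(-1, -14)) = Add(3, 14) = 17)
Add(Function('O')(125), Mul(-1, -504)) = Add(17, Mul(-1, -504)) = Add(17, 504) = 521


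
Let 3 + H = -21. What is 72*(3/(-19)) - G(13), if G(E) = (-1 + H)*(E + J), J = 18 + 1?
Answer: 14984/19 ≈ 788.63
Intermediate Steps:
H = -24 (H = -3 - 21 = -24)
J = 19
G(E) = -475 - 25*E (G(E) = (-1 - 24)*(E + 19) = -25*(19 + E) = -475 - 25*E)
72*(3/(-19)) - G(13) = 72*(3/(-19)) - (-475 - 25*13) = 72*(3*(-1/19)) - (-475 - 325) = 72*(-3/19) - 1*(-800) = -216/19 + 800 = 14984/19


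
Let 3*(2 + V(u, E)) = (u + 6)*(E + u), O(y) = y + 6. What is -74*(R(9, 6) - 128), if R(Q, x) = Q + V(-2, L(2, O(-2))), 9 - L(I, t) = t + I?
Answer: 26566/3 ≈ 8855.3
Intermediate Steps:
O(y) = 6 + y
L(I, t) = 9 - I - t (L(I, t) = 9 - (t + I) = 9 - (I + t) = 9 + (-I - t) = 9 - I - t)
V(u, E) = -2 + (6 + u)*(E + u)/3 (V(u, E) = -2 + ((u + 6)*(E + u))/3 = -2 + ((6 + u)*(E + u))/3 = -2 + (6 + u)*(E + u)/3)
R(Q, x) = -⅔ + Q (R(Q, x) = Q + (-2 + 2*(9 - 1*2 - (6 - 2)) + 2*(-2) + (⅓)*(-2)² + (⅓)*(9 - 1*2 - (6 - 2))*(-2)) = Q + (-2 + 2*(9 - 2 - 1*4) - 4 + (⅓)*4 + (⅓)*(9 - 2 - 1*4)*(-2)) = Q + (-2 + 2*(9 - 2 - 4) - 4 + 4/3 + (⅓)*(9 - 2 - 4)*(-2)) = Q + (-2 + 2*3 - 4 + 4/3 + (⅓)*3*(-2)) = Q + (-2 + 6 - 4 + 4/3 - 2) = Q - ⅔ = -⅔ + Q)
-74*(R(9, 6) - 128) = -74*((-⅔ + 9) - 128) = -74*(25/3 - 128) = -74*(-359/3) = 26566/3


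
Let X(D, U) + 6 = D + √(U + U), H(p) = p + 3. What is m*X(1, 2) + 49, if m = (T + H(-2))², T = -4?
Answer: 22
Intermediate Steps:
H(p) = 3 + p
X(D, U) = -6 + D + √2*√U (X(D, U) = -6 + (D + √(U + U)) = -6 + (D + √(2*U)) = -6 + (D + √2*√U) = -6 + D + √2*√U)
m = 9 (m = (-4 + (3 - 2))² = (-4 + 1)² = (-3)² = 9)
m*X(1, 2) + 49 = 9*(-6 + 1 + √2*√2) + 49 = 9*(-6 + 1 + 2) + 49 = 9*(-3) + 49 = -27 + 49 = 22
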